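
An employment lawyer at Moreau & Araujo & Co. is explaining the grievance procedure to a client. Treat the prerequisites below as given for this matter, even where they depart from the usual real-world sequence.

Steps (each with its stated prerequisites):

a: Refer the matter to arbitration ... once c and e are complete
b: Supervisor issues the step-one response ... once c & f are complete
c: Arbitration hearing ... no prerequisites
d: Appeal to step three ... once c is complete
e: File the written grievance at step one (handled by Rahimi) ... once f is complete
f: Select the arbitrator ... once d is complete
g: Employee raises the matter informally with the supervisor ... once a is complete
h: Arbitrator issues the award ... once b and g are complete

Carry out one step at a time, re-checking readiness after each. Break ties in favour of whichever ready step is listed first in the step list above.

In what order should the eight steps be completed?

Only c has no prerequisites, so it is first.
d is the only step now ready → d.
f is the only step now ready → f.
Ready: b and e. b is listed earlier → b.
e needed f, now all done → e.
a needed c and e, now all done → a.
That leaves g as the only ready step → g.
h is the only step now ready → h.

c → d → f → b → e → a → g → h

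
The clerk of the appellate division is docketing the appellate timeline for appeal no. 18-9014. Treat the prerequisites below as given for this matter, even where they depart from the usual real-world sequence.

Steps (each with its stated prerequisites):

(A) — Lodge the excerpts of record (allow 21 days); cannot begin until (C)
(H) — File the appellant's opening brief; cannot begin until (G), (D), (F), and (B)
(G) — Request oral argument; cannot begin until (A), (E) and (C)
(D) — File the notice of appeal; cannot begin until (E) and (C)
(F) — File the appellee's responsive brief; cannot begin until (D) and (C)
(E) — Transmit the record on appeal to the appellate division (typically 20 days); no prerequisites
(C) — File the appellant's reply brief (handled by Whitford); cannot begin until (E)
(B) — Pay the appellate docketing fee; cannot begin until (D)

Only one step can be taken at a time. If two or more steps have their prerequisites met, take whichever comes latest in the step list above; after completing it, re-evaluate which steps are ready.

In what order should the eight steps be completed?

(E), (C), (D), (B), (F), (A), (G), (H)

(E) has no prerequisites → (E) first.
(C) is the only step now ready → (C).
(D) and (A) are both available; (D) is listed later → (D).
Ready: (B), (F) and (A). (B) is listed later → (B).
(F) and (A) are both available; (F) is listed later → (F).
(A) needed (C), now all done → (A).
(G) needed (C), (E) and (A), now all done → (G).
(H) is the only step now ready → (H).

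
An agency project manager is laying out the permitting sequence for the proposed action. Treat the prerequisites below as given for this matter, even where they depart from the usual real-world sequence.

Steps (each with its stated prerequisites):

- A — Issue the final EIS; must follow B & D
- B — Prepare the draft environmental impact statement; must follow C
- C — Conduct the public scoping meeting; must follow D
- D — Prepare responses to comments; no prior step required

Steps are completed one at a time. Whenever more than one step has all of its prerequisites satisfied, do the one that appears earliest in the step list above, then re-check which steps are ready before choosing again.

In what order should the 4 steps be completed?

D is the only step with nothing outstanding, so it goes first.
That leaves C as the only ready step → C.
B needed C, now all done → B.
A needed B and D, now all done → A.

D C B A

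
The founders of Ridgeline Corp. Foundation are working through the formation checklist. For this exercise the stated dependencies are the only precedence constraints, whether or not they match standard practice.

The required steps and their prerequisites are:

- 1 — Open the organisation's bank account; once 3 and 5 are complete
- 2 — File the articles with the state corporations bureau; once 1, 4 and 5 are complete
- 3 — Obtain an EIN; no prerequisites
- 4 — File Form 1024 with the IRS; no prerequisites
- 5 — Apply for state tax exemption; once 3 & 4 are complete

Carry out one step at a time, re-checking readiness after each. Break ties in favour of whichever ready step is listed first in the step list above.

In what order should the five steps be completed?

3 and 4 have no prerequisites; 3 is listed earlier, so 3 is first.
4 is the only step now ready → 4.
That leaves 5 as the only ready step → 5.
1 needed 3 and 5, now all done → 1.
2 needed 1, 4 and 5, now all done → 2.

3 4 5 1 2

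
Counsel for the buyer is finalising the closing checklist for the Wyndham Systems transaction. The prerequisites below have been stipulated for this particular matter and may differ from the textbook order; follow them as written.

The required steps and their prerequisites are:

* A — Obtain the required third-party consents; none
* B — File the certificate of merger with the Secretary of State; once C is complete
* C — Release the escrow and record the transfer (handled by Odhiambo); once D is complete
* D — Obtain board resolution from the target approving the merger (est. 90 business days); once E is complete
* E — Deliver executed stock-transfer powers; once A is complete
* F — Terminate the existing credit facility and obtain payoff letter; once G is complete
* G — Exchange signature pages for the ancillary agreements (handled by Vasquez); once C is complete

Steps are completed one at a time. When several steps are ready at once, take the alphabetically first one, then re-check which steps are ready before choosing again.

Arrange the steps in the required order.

A, E, D, C, B, G, F

A is the only step with nothing outstanding, so it goes first.
E needed A, now all done → E.
Next only D has its prerequisites met → D.
C needed D, now all done → C.
Ready: B and G. B has the earlier label → B.
Next only G has its prerequisites met → G.
F is the only step now ready → F.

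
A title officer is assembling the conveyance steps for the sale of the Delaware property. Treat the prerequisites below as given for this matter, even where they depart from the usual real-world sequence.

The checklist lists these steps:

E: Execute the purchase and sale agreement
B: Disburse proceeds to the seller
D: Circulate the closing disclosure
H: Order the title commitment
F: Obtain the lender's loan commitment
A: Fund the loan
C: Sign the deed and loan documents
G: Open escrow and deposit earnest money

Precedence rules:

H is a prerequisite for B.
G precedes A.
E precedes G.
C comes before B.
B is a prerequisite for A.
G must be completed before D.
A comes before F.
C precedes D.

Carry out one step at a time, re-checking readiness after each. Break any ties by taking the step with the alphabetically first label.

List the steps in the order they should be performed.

C, E, G, D, H, B, A, F

C, E and H have no prerequisites; C has the earlier label, so C is first.
E and H are both available; E has the earlier label → E.
G and H are both available; G has the earlier label → G.
D now also ready, so the ready set is {D, H}; D has the earlier label → D.
H is the only step now ready → H.
B needed C and H, now all done → B.
A needed B and G, now all done → A.
F needed A, now all done → F.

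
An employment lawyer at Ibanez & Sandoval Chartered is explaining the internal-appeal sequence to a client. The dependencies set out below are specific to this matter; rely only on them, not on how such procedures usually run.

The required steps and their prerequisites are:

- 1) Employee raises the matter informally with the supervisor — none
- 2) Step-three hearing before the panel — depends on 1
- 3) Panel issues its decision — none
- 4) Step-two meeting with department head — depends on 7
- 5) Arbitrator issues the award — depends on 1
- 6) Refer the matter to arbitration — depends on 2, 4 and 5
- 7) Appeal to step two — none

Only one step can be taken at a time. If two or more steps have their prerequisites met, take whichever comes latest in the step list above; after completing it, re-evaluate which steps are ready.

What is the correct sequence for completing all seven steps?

7, 4, 3, 1, 5, 2, 6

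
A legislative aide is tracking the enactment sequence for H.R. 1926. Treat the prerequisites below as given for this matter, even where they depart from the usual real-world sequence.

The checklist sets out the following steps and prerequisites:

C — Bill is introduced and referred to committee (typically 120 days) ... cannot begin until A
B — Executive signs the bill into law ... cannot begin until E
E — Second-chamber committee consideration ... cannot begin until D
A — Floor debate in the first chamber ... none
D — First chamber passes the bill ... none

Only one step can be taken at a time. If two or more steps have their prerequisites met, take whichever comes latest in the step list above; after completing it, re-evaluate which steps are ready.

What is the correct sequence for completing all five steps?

Nothing is required for D and A. D is listed later → D first.
E now also ready, so the ready set is {A, E}; A is listed later → A.
Ready: E and C. E is listed later → E.
B now also ready, so the ready set is {B, C}; B is listed later → B.
That leaves C as the only ready step → C.

D → A → E → B → C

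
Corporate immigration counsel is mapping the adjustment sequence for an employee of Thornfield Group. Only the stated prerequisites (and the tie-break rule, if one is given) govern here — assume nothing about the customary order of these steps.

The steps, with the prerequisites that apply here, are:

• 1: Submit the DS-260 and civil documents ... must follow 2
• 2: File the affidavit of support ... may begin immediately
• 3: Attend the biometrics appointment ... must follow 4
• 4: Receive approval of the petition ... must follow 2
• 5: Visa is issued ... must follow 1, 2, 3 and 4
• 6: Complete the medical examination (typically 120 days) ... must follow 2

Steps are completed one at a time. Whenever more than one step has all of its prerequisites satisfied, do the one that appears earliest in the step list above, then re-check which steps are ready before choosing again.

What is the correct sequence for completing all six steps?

2 → 1 → 4 → 3 → 5 → 6

2 is the only step with nothing outstanding, so it goes first.
Ready: 1, 4 and 6. 1 is listed earlier → 1.
Now 4 and 6 have their prerequisites met. 4 is listed earlier, so 4 next.
Now 3 and 6 have their prerequisites met. 3 is listed earlier, so 3 next.
Ready: 5 and 6. 5 is listed earlier → 5.
6 is the only step now ready → 6.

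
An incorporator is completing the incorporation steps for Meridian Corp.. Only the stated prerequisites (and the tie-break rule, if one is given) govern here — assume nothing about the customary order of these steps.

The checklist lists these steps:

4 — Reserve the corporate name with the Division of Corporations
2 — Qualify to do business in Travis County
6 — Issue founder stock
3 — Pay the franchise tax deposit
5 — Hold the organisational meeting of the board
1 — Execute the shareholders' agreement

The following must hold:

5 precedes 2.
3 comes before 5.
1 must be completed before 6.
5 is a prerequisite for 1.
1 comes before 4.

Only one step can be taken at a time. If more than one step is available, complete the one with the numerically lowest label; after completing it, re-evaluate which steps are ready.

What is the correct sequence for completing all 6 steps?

3 has no prerequisites → 3 first.
5 needed 3, now all done → 5.
1 and 2 are both available; 1 has the earlier label → 1.
4 and 6 now also ready, so the ready set is {2, 4, 6}; 2 has the earlier label → 2.
Ready: 4 and 6. 4 has the earlier label → 4.
6 is the only step now ready → 6.

3, 5, 1, 2, 4, 6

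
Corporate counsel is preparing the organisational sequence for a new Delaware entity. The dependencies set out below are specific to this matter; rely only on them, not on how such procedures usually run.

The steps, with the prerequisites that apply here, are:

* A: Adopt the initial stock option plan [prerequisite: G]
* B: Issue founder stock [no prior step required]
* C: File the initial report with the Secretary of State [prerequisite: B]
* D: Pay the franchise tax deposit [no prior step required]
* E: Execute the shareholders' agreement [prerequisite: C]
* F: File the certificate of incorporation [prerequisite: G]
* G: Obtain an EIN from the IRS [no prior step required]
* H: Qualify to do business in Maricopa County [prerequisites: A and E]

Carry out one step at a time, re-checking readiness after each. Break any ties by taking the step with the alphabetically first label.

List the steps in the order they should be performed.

B, C, D, E, G, A, F, H

Nothing is required for B, D and G. B has the earlier label → B first.
C, D and G are all available; C has the earlier label → C.
Now D, E and G have their prerequisites met. D has the earlier label, so D next.
Ready: E and G. E has the earlier label → E.
That leaves G as the only ready step → G.
Ready: A and F. A has the earlier label → A.
H now also ready, so the ready set is {F, H}; F has the earlier label → F.
H needed A and E, now all done → H.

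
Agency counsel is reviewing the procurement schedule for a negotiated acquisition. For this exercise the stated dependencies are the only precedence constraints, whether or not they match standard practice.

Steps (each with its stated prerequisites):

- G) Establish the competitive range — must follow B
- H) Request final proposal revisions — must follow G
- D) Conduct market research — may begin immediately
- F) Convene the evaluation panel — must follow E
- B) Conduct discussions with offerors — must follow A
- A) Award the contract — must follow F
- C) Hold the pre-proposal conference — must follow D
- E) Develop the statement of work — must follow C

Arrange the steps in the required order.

Only D has no prerequisites, so it is first.
C needed D, now all done → C.
E needed C, now all done → E.
F is the only step now ready → F.
Next only A has its prerequisites met → A.
Next only B has its prerequisites met → B.
G needed B, now all done → G.
H needed G, now all done → H.

D C E F A B G H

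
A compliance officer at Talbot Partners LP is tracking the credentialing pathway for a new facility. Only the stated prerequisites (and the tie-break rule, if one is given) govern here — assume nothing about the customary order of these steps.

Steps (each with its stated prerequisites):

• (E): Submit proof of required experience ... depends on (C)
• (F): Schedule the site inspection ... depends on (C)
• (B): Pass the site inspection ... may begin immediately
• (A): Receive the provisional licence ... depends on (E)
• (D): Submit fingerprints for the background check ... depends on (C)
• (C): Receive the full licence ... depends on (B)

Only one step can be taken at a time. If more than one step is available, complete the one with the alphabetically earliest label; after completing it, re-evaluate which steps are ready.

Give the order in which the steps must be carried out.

(B), (C), (D), (E), (A), (F)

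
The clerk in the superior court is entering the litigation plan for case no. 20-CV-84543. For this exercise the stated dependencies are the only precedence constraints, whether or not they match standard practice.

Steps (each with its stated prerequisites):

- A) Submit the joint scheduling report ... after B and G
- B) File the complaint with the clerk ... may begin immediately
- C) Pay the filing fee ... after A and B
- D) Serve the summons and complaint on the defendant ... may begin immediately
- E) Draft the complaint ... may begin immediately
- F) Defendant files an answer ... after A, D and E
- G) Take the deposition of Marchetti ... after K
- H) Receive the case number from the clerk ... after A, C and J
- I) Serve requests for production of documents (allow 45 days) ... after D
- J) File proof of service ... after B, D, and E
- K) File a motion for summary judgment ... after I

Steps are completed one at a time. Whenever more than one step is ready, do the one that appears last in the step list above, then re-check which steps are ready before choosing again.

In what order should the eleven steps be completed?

Nothing is required for E, D and B. E is listed later → E first.
Now D and B have their prerequisites met. D is listed later, so D next.
Ready: I and B. I is listed later → I.
Now K and B have their prerequisites met. K is listed later, so K next.
Ready: G and B. G is listed later → G.
That leaves B as the only ready step → B.
J and A are both available; J is listed later → J.
A needed G and B, now all done → A.
F and C are both available; F is listed later → F.
C is the only step now ready → C.
H needed J, C and A, now all done → H.

E → D → I → K → G → B → J → A → F → C → H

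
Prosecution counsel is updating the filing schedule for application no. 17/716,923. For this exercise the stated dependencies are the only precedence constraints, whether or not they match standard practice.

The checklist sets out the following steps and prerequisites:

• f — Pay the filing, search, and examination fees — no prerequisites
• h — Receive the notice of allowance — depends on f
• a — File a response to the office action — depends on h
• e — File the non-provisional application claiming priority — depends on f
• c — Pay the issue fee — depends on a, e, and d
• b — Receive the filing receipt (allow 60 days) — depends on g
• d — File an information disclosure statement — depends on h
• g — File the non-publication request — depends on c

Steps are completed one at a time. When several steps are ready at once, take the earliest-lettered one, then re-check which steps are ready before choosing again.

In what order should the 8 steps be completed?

f → e → h → a → d → c → g → b

f is the only step with nothing outstanding, so it goes first.
Ready: e and h. e has the earlier label → e.
h is the only step now ready → h.
Ready: a and d. a has the earlier label → a.
d needed h, now all done → d.
c is the only step now ready → c.
g needed c, now all done → g.
b needed g, now all done → b.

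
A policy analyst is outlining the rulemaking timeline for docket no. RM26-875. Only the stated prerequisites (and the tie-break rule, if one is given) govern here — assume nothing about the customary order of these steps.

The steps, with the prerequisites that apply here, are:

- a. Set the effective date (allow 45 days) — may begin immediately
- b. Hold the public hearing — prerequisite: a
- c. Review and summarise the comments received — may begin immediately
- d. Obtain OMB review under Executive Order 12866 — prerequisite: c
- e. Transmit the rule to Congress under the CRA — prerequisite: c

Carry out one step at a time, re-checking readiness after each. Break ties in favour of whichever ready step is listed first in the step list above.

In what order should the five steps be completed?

a and c have no prerequisites; a is listed earlier, so a is first.
b now also ready, so the ready set is {b, c}; b is listed earlier → b.
That leaves c as the only ready step → c.
Ready: d and e. d is listed earlier → d.
That leaves e as the only ready step → e.

a, b, c, d, e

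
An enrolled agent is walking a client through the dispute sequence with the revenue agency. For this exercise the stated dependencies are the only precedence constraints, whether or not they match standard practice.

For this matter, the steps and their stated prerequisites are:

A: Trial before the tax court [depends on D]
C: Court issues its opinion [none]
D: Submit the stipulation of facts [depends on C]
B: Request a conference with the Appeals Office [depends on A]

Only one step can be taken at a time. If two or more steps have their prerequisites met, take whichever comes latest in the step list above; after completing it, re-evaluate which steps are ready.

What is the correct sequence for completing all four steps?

Only C has no prerequisites, so it is first.
That leaves D as the only ready step → D.
A needed D, now all done → A.
That leaves B as the only ready step → B.

C, D, A, B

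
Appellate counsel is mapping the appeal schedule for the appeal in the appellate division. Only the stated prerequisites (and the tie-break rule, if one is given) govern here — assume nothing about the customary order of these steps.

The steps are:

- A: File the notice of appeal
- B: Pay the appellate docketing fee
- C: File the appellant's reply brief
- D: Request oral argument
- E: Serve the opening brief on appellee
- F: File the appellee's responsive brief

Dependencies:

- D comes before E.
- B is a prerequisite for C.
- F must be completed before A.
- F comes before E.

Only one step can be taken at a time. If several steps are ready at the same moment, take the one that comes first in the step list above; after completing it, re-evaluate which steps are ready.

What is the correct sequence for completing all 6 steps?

Nothing is required for B, D and F. B is listed earlier → B first.
C now also ready, so the ready set is {C, D, F}; C is listed earlier → C.
Now D and F have their prerequisites met. D is listed earlier, so D next.
That leaves F as the only ready step → F.
Now A and E have their prerequisites met. A is listed earlier, so A next.
Next only E has its prerequisites met → E.

B → C → D → F → A → E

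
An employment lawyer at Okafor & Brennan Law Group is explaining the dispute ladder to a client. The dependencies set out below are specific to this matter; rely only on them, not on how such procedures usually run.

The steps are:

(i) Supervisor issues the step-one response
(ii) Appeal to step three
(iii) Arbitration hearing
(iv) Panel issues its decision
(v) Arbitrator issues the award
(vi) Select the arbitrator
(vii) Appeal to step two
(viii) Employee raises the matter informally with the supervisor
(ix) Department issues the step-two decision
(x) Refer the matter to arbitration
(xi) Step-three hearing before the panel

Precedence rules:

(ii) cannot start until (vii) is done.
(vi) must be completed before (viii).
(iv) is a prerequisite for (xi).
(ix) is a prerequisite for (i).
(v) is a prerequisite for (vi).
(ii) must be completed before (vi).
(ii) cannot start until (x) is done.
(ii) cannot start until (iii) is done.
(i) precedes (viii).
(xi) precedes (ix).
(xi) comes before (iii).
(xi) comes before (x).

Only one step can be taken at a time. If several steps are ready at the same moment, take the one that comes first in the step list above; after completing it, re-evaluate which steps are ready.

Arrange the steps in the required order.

(iv), (v), (vii), (xi), (iii), (ix), (i), (x), (ii), (vi), (viii)

(iv), (v) and (vii) have no prerequisites; (iv) is listed earlier, so (iv) is first.
Ready: (v), (vii) and (xi). (v) is listed earlier → (v).
Ready: (vii) and (xi). (vii) is listed earlier → (vii).
(xi) needed (iv), now all done → (xi).
Ready: (iii), (ix) and (x). (iii) is listed earlier → (iii).
Now (ix) and (x) have their prerequisites met. (ix) is listed earlier, so (ix) next.
(i) now also ready, so the ready set is {(i), (x)}; (i) is listed earlier → (i).
(x) needed (xi), now all done → (x).
(ii) is the only step now ready → (ii).
(vi) is the only step now ready → (vi).
(viii) needed (i) and (vi), now all done → (viii).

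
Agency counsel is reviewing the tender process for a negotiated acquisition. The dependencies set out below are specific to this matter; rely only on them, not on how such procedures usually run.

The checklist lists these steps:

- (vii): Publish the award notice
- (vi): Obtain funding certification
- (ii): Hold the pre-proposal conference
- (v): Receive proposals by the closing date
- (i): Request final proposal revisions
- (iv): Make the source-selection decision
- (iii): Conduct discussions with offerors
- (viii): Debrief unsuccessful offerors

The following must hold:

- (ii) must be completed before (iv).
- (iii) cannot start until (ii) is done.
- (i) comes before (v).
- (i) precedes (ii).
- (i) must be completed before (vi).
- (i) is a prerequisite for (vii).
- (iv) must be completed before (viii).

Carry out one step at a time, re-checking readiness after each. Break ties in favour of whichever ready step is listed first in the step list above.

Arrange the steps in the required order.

(i) (vii) (vi) (ii) (v) (iv) (iii) (viii)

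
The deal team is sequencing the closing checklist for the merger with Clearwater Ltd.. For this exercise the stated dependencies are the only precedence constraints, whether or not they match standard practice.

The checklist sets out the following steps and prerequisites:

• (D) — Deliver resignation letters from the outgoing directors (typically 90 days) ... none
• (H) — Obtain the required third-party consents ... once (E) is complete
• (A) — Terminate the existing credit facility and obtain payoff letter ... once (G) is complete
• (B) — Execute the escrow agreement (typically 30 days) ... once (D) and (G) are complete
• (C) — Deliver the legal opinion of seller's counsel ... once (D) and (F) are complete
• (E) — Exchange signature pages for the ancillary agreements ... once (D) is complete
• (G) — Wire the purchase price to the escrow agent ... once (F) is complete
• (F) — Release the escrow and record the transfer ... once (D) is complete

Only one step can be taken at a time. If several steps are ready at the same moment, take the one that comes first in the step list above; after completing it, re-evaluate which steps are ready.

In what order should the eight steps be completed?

(D) has no prerequisites → (D) first.
Now (E) and (F) have their prerequisites met. (E) is listed earlier, so (E) next.
Ready: (H) and (F). (H) is listed earlier → (H).
(F) is the only step now ready → (F).
Ready: (C) and (G). (C) is listed earlier → (C).
That leaves (G) as the only ready step → (G).
Now (A) and (B) have their prerequisites met. (A) is listed earlier, so (A) next.
That leaves (B) as the only ready step → (B).

(D), (E), (H), (F), (C), (G), (A), (B)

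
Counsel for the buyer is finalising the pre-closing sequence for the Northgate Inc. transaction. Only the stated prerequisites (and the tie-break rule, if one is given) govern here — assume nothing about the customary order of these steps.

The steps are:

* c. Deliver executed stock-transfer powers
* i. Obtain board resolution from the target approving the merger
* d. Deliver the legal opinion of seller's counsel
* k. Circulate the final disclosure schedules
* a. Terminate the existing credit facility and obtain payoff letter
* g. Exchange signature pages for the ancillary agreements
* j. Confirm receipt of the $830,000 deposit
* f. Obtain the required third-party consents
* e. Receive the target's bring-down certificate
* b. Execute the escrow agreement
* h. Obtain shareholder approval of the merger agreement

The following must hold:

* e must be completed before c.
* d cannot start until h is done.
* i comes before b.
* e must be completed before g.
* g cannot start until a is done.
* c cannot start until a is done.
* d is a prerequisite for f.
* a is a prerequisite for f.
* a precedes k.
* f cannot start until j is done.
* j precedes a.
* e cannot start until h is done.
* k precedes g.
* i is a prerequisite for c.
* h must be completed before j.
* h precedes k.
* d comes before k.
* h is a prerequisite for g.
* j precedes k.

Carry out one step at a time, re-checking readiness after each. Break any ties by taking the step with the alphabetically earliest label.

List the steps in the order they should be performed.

h → d → e → i → b → j → a → c → f → k → g

Nothing is required for h and i. h has the earlier label → h first.
d, e and j now also ready, so the ready set is {d, e, i, j}; d has the earlier label → d.
Now e, i and j have their prerequisites met. e has the earlier label, so e next.
Ready: i and j. i has the earlier label → i.
b now also ready, so the ready set is {b, j}; b has the earlier label → b.
j is the only step now ready → j.
a is the only step now ready → a.
c, f and k are all available; c has the earlier label → c.
Ready: f and k. f has the earlier label → f.
k is the only step now ready → k.
g needed a, e, h and k, now all done → g.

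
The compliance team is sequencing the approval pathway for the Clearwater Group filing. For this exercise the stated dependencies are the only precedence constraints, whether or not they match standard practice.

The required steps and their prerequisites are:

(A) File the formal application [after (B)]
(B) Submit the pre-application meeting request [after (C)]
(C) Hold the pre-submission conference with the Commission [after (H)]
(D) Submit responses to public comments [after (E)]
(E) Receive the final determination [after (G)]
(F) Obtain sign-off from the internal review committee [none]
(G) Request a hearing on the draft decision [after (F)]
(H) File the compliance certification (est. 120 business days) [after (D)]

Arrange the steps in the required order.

(F) is the only step with nothing outstanding, so it goes first.
Next only (G) has its prerequisites met → (G).
(E) is the only step now ready → (E).
(D) needed (E), now all done → (D).
(H) is the only step now ready → (H).
That leaves (C) as the only ready step → (C).
(B) needed (C), now all done → (B).
(A) needed (B), now all done → (A).

(F), (G), (E), (D), (H), (C), (B), (A)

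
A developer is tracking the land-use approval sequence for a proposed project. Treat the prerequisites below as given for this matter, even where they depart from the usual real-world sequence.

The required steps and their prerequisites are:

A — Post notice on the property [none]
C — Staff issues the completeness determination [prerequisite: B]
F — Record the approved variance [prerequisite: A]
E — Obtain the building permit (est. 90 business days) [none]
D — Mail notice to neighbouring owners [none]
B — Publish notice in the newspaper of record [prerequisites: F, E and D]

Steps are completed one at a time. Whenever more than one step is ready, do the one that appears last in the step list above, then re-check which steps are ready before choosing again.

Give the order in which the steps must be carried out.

D E A F B C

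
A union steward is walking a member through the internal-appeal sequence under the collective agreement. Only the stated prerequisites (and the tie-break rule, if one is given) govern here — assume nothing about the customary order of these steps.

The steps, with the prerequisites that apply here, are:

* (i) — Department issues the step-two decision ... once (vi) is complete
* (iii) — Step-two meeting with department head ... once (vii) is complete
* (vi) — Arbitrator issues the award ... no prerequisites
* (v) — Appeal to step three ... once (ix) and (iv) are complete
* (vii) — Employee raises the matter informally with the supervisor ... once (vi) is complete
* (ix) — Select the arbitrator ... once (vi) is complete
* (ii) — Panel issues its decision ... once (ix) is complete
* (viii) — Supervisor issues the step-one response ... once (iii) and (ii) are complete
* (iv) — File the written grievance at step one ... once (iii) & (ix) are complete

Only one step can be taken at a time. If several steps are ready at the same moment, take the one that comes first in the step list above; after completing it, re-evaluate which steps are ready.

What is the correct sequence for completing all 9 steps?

(vi) (i) (vii) (iii) (ix) (ii) (viii) (iv) (v)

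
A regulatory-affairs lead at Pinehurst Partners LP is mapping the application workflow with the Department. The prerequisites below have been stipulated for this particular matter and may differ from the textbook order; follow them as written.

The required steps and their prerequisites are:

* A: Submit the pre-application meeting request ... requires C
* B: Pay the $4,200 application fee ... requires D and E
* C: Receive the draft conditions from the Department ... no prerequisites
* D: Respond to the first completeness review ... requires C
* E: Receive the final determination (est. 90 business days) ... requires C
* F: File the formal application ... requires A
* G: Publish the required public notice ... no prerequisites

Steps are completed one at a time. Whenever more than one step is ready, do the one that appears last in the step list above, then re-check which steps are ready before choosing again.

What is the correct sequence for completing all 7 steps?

Nothing is required for G and C. G is listed later → G first.
That leaves C as the only ready step → C.
Ready: E, D and A. E is listed later → E.
Ready: D and A. D is listed later → D.
B and A are both available; B is listed later → B.
Next only A has its prerequisites met → A.
F needed A, now all done → F.

G C E D B A F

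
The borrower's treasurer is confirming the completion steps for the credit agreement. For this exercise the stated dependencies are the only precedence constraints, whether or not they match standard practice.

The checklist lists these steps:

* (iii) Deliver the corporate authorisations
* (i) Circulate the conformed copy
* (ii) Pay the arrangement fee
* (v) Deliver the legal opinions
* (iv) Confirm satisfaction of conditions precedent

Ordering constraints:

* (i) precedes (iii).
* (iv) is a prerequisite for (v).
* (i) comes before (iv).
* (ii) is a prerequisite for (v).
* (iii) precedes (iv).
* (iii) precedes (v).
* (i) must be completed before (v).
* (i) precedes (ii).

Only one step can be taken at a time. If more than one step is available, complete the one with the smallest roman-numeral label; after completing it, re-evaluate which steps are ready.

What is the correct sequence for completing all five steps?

(i) is the only step with nothing outstanding, so it goes first.
Now (ii) and (iii) have their prerequisites met. (ii) has the earlier label, so (ii) next.
Next only (iii) has its prerequisites met → (iii).
(iv) needed (i) and (iii), now all done → (iv).
That leaves (v) as the only ready step → (v).

(i), (ii), (iii), (iv), (v)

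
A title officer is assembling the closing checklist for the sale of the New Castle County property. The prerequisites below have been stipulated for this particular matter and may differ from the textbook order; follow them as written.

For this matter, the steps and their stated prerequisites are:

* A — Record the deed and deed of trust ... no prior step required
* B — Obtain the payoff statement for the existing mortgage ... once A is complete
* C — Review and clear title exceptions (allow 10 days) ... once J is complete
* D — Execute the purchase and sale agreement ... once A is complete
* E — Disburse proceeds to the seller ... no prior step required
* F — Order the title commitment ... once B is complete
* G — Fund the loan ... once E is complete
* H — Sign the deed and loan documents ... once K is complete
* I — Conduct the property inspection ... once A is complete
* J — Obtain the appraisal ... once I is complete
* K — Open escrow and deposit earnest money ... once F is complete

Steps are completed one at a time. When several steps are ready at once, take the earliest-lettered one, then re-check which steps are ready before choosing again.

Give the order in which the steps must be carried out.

A and E have no prerequisites; A has the earlier label, so A is first.
B, D and I now also ready, so the ready set is {B, D, E, I}; B has the earlier label → B.
Now D, E, F and I have their prerequisites met. D has the earlier label, so D next.
E, F and I are all available; E has the earlier label → E.
G now also ready, so the ready set is {F, G, I}; F has the earlier label → F.
Now G, I and K have their prerequisites met. G has the earlier label, so G next.
I and K are both available; I has the earlier label → I.
Ready: J and K. J has the earlier label → J.
C now also ready, so the ready set is {C, K}; C has the earlier label → C.
K needed F, now all done → K.
H needed K, now all done → H.

A B D E F G I J C K H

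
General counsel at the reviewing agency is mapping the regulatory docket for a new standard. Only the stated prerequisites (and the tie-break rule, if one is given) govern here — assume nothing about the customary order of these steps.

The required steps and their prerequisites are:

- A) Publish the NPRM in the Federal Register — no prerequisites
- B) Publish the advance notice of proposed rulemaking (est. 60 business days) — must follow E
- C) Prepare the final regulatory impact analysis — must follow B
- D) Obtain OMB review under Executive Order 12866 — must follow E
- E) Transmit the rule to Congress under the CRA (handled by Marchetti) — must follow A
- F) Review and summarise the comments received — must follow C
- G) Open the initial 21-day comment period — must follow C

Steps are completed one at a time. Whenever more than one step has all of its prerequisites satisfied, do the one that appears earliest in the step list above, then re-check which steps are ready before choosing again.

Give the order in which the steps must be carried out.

A has no prerequisites → A first.
Next only E has its prerequisites met → E.
Now B and D have their prerequisites met. B is listed earlier, so B next.
C now also ready, so the ready set is {C, D}; C is listed earlier → C.
D, F and G are all available; D is listed earlier → D.
F and G are both available; F is listed earlier → F.
G needed C, now all done → G.

A E B C D F G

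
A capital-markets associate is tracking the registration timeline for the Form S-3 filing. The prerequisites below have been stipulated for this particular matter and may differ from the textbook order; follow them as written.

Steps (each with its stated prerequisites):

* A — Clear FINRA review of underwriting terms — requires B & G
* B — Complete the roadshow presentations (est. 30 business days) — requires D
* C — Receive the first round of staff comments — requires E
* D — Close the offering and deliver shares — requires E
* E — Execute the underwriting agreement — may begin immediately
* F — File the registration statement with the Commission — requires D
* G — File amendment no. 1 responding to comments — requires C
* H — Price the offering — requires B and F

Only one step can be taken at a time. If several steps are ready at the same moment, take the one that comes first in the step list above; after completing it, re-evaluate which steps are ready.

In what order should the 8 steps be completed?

E is the only step with nothing outstanding, so it goes first.
Now C and D have their prerequisites met. C is listed earlier, so C next.
Now D and G have their prerequisites met. D is listed earlier, so D next.
B, F and G are all available; B is listed earlier → B.
F and G are both available; F is listed earlier → F.
H now also ready, so the ready set is {G, H}; G is listed earlier → G.
Ready: A and H. A is listed earlier → A.
Next only H has its prerequisites met → H.

E, C, D, B, F, G, A, H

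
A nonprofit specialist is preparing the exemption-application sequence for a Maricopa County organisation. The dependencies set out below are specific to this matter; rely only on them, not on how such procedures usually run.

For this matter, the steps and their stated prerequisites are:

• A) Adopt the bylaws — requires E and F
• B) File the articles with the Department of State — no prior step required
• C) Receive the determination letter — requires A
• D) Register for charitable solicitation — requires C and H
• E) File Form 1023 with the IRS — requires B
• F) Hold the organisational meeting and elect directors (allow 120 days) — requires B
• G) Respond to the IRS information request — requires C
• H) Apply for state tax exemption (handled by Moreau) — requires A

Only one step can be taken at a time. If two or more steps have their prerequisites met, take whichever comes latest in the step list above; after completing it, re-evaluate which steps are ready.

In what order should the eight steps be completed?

B F E A H C G D

Only B has no prerequisites, so it is first.
Ready: F and E. F is listed later → F.
Next only E has its prerequisites met → E.
Next only A has its prerequisites met → A.
Ready: H and C. H is listed later → H.
C needed A, now all done → C.
Ready: G and D. G is listed later → G.
Next only D has its prerequisites met → D.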